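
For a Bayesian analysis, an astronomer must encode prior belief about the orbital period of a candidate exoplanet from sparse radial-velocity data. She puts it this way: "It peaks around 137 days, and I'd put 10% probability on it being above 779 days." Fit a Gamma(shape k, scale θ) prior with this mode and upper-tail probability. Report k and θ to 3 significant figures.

Gamma(k,θ) with k>1 has mode (k−1)θ, so θ = 137/(k−1).
Need P(X < 779) = 0.9 with θ tied to k this way. Start at k = 2, θ = 137: P(X<779) ≈ 0.977.
Too high — lower k to spread out. Iterating converges to k ≈ 1.57.
Then θ = 137/(1.57−1) ≈ 241.

k ≈ 1.57, θ ≈ 241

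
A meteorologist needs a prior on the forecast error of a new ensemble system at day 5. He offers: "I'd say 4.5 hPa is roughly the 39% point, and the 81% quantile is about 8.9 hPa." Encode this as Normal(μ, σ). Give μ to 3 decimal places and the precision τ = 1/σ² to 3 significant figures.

For Normal(μ,σ), the p-quantile is μ + z_p·σ. Here z_{0.39} = -0.2793, z_{0.81} = 0.8779.
So 4.5 = μ − 0.2793σ and 8.9 = μ + 0.8779σ.
Subtracting: σ = (8.9 − 4.5)/(0.8779 − (-0.2793)) = 3.802.
Then μ = 4.5 − (-0.2793)·3.802 = 5.562.
Precision τ = 1/σ² = 1/3.802² = 0.0692.

μ = 5.562, τ = 0.0692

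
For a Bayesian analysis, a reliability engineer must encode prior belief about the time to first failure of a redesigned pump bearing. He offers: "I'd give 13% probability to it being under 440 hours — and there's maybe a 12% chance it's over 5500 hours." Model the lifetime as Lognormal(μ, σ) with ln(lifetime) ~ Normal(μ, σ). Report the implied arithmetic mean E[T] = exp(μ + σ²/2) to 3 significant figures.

E[T] ≈ 2770 hours

If T ~ Lognormal(μ,σ) then ln T ~ Normal(μ,σ), so the p-quantile of ln T is μ + z_p·σ.
ln(440) = 6.087 and ln(5500) = 8.613; z_{0.13} = -1.126, z_{0.88} = 1.175.
σ = (8.613 − 6.087)/(1.175 − (-1.126)) = 1.097.
μ = 6.087 − (-1.126)·1.097 = 7.323.
E[T] = exp(μ + σ²/2) = exp(7.323 + 0.6022) = 2770 hours.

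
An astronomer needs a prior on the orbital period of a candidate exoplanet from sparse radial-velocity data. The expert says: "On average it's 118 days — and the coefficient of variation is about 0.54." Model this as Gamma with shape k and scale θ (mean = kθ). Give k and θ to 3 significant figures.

k ≈ 3.43, θ ≈ 34.4

For Gamma(k, scale θ): mean = kθ, variance = kθ², so CV = 1/√k.
CV = 0.54, hence k = 1/CV² = 3.43.
Then θ = mean/k = 118/3.43 = 34.4.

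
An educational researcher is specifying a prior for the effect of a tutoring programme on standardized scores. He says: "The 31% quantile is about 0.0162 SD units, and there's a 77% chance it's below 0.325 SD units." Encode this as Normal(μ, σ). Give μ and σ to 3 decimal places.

μ = 0.140, σ = 0.250

The p-quantile of Normal(μ,σ) is μ + z_p·σ, with z_{0.31} = -0.4959 and z_{0.77} = 0.7388.
Eliminate σ: μ = (z₂·x₁ − z₁·x₂)/(z₂ − z₁) = (0.7388·0.0162 − (-0.4959)·0.325)/1.235 = 0.140.
Then σ = (x₂ − x₁)/(z₂ − z₁) = (0.325 − 0.0162)/1.235 = 0.250.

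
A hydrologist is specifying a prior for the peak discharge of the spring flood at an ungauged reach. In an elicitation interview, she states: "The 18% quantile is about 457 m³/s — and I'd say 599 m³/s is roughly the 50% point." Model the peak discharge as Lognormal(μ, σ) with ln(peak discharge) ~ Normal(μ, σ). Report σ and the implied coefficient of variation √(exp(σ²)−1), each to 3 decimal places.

If T ~ Lognormal(μ,σ) then ln T ~ Normal(μ,σ), so the p-quantile of ln T is μ + z_p·σ.
ln(457) = 6.125 and ln(599) = 6.395; z_{0.18} = -0.9154, z_{0.5} = 0.
σ = (6.395 − 6.125)/(0 − (-0.9154)) = 0.296.
μ = 6.125 − (-0.9154)·0.296 = 6.395.
CV = √(exp(σ²)−1) = √(exp(0.0874)−1) = 0.302.

σ ≈ 0.296, CV ≈ 0.302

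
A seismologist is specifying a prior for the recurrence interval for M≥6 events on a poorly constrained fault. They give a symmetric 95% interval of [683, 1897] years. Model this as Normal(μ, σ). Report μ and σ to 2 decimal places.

A symmetric 95% interval runs μ ± z·σ with z = 1.96.
Half-width = 607, so σ = 607/1.96 = 309.70.
μ is the interval midpoint, 1290.00.

μ = 1290.00, σ = 309.70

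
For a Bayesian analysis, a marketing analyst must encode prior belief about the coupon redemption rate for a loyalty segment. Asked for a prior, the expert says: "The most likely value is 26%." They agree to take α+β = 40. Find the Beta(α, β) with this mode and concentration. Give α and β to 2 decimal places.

α = 10.88, β = 29.12

For α,β > 1 the Beta mode is (α−1)/(α+β−2). With α+β = 40, the mode is (α−1)/38.
Set (α−1)/38 = 0.26 → α = 1 + 0.26·38 = 10.88.
β = 40 − α = 29.12.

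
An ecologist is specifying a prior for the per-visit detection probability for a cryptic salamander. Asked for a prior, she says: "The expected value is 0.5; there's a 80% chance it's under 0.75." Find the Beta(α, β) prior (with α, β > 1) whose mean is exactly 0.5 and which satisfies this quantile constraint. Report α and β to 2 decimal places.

α ≈ 1.45, β ≈ 1.45

With mean 0.5 fixed, write α = 0.5s, β = 0.5s where s = α+β.
Need P(θ < 0.75) = 0.8 under Beta(0.5s, 0.5s). Normal approximation: (q−m)/√(m(1−m)/s) ≈ z_{0.8} = 0.842, so s ≈ 0.5·0.5·(0.842)²/(0.75−0.5)² = 2.8.
At s = 2.8: P(θ<0.75) ≈ 0.797. Adjusting to match 0.8 gives s ≈ 2.90.
So α = 0.5·2.90 ≈ 1.45, β = 0.5·2.90 ≈ 1.45.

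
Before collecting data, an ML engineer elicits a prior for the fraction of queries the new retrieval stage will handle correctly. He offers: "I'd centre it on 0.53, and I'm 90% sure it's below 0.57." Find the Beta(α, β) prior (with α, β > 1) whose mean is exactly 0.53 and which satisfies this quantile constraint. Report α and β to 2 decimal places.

α ≈ 135.00, β ≈ 119.72

With mean 0.53 fixed, write α = 0.53s, β = 0.47s where s = α+β.
Need P(θ < 0.57) = 0.9 under Beta(0.53s, 0.47s). Normal approximation: (q−m)/√(m(1−m)/s) ≈ z_{0.9} = 1.28, so s ≈ 0.53·0.47·(1.28)²/(0.57−0.53)² = 255.7.
At s = 255.7: P(θ<0.57) ≈ 0.900. Adjusting to match 0.9 gives s ≈ 254.72.
So α = 0.53·254.72 ≈ 135.00, β = 0.47·254.72 ≈ 119.72.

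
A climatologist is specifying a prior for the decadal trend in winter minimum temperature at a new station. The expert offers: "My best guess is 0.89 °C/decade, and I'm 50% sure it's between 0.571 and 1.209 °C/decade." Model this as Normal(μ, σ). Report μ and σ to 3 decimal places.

μ = 0.890, σ = 0.473

A symmetric 50% interval runs μ ± z·σ with z = 0.6745.
Half-width = 0.319, so σ = 0.319/0.6745 = 0.473.
μ is the stated best guess, 0.890.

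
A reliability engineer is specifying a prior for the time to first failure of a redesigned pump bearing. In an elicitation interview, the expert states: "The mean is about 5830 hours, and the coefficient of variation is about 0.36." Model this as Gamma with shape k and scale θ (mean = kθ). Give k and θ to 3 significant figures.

k ≈ 7.72, θ ≈ 756

For Gamma(k, scale θ): mean = kθ, variance = kθ², so CV = 1/√k.
CV = 0.36, hence k = 1/CV² = 7.72.
Then θ = mean/k = 5830/7.72 = 756.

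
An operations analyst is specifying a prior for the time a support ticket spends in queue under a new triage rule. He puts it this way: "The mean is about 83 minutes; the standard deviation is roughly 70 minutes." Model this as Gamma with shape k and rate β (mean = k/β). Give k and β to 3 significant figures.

k ≈ 1.41, β ≈ 0.0169

For Gamma(k, rate β): mean = k/β, variance = k/β², so CV = 1/√k.
CV = SD/mean = 70/83 = 0.8434, hence k = 1/CV² = 1.41.
Then β = k/mean = 1.41/83 = 0.0169.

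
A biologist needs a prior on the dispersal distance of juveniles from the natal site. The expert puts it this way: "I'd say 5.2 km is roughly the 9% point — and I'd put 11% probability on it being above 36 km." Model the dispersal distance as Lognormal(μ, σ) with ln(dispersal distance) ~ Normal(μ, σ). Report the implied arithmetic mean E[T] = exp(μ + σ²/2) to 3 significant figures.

If T ~ Lognormal(μ,σ) then ln T ~ Normal(μ,σ), so the p-quantile of ln T is μ + z_p·σ.
ln(5.2) = 1.649 and ln(36) = 3.584; z_{0.09} = -1.341, z_{0.89} = 1.227.
σ = (3.584 − 1.649)/(1.227 − (-1.341)) = 0.754.
μ = 1.649 − (-1.341)·0.754 = 2.659.
E[T] = exp(μ + σ²/2) = exp(2.659 + 0.2840) = 19 km.

E[T] ≈ 19 km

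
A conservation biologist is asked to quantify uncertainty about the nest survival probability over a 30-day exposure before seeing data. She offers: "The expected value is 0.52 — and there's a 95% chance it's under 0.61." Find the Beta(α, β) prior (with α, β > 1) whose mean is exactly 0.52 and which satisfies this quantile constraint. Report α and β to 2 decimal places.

α ≈ 42.64, β ≈ 39.36

With mean 0.52 fixed, write α = 0.52s, β = 0.48s where s = α+β.
Need P(θ < 0.61) = 0.95 under Beta(0.52s, 0.48s). Normal approximation: (q−m)/√(m(1−m)/s) ≈ z_{0.95} = 1.64, so s ≈ 0.52·0.48·(1.64)²/(0.61−0.52)² = 83.4.
At s = 83.4: P(θ<0.61) ≈ 0.951. Adjusting to match 0.95 gives s ≈ 81.99.
So α = 0.52·81.99 ≈ 42.64, β = 0.48·81.99 ≈ 39.36.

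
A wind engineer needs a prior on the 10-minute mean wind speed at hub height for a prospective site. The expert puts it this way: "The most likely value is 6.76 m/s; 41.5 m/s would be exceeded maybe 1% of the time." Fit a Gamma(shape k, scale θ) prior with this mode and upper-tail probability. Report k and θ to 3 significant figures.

Gamma(k,θ) with k>1 has mode (k−1)θ, so θ = 6.76/(k−1).
Need P(X < 41.5) = 0.99 with θ tied to k this way. Start at k = 2, θ = 6.76: P(X<41.5) ≈ 0.985.
Too low — raise k to concentrate. Iterating converges to k ≈ 2.12.
Then θ = 6.76/(2.12−1) ≈ 6.06.

k ≈ 2.12, θ ≈ 6.06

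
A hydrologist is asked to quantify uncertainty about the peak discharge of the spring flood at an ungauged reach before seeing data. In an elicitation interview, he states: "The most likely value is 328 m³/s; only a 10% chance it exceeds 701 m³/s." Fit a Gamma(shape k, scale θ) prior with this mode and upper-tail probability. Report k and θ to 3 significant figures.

Gamma(k,θ) with k>1 has mode (k−1)θ, so θ = 328/(k−1).
Need P(X < 701) = 0.9 with θ tied to k this way. Start at k = 2, θ = 328: P(X<701) ≈ 0.630.
Too low — raise k to concentrate. Iterating converges to k ≈ 4.33.
Then θ = 328/(4.33−1) ≈ 98.5.

k ≈ 4.33, θ ≈ 98.5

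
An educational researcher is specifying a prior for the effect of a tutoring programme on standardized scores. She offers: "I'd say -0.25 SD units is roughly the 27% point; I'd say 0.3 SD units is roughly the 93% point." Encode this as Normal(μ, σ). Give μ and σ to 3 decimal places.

μ = -0.089, σ = 0.263

The p-quantile of Normal(μ,σ) is μ + z_p·σ, with z_{0.27} = -0.6128 and z_{0.93} = 1.476.
Eliminate σ: μ = (z₂·x₁ − z₁·x₂)/(z₂ − z₁) = (1.476·-0.25 − (-0.6128)·0.3)/2.089 = -0.089.
Then σ = (x₂ − x₁)/(z₂ − z₁) = (0.3 − -0.25)/2.089 = 0.263.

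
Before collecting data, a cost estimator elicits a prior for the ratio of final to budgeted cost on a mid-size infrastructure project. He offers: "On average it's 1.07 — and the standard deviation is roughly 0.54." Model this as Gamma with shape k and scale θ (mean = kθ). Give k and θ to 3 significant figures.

k ≈ 3.93, θ ≈ 0.273

For Gamma(k, scale θ): mean = kθ, variance = kθ², so CV = 1/√k.
CV = SD/mean = 0.54/1.07 = 0.5047, hence k = 1/CV² = 3.93.
Then θ = mean/k = 1.07/3.93 = 0.273.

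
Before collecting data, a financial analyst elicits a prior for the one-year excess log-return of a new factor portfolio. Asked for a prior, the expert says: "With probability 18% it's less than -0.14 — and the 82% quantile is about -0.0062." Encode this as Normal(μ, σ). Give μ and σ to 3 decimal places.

The p-quantile of Normal(μ,σ) is μ + z_p·σ, with z_{0.18} = -0.9154 and z_{0.82} = 0.9154.
Eliminate σ: μ = (z₂·x₁ − z₁·x₂)/(z₂ − z₁) = (0.9154·-0.14 − (-0.9154)·-0.0062)/1.831 = -0.073.
Then σ = (x₂ − x₁)/(z₂ − z₁) = (-0.0062 − -0.14)/1.831 = 0.073.

μ = -0.073, σ = 0.073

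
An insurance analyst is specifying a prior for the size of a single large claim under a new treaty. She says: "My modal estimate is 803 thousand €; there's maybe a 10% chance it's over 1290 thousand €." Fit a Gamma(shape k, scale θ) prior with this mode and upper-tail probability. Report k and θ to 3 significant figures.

Gamma(k,θ) with k>1 has mode (k−1)θ, so θ = 803/(k−1).
Need P(X < 1290) = 0.9 with θ tied to k this way. Start at k = 2, θ = 803: P(X<1290) ≈ 0.477.
Too low — raise k to concentrate. Iterating converges to k ≈ 9.36.
Then θ = 803/(9.36−1) ≈ 96.

k ≈ 9.36, θ ≈ 96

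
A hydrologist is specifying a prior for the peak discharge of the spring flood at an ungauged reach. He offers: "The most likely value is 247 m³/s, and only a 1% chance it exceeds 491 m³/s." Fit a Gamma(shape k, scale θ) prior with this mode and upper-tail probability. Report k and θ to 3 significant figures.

Gamma(k,θ) with k>1 has mode (k−1)θ, so θ = 247/(k−1).
Need P(X < 491) = 0.99 with θ tied to k this way. Start at k = 2, θ = 247: P(X<491) ≈ 0.591.
Too low — raise k to concentrate. Iterating converges to k ≈ 11.4.
Then θ = 247/(11.4−1) ≈ 23.7.

k ≈ 11.4, θ ≈ 23.7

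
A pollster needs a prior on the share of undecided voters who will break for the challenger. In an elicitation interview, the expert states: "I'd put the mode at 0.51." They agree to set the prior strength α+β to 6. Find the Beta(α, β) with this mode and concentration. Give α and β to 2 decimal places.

For α,β > 1 the Beta mode is (α−1)/(α+β−2). With α+β = 6, the mode is (α−1)/4.
Set (α−1)/4 = 0.51 → α = 1 + 0.51·4 = 3.04.
β = 6 − α = 2.96.

α = 3.04, β = 2.96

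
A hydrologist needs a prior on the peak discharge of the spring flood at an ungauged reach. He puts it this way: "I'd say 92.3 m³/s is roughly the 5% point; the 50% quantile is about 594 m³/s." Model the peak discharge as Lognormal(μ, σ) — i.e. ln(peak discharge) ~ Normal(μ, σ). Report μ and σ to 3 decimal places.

If T ~ Lognormal(μ,σ) then ln T ~ Normal(μ,σ), so the p-quantile of ln T is μ + z_p·σ.
ln(92.3) = 4.525 and ln(594) = 6.387; z_{0.05} = -1.645, z_{0.5} = 0.
σ = (6.387 − 4.525)/(0 − (-1.645)) = 1.132.
μ = 4.525 − (-1.645)·1.132 = 6.387.

μ ≈ 6.387, σ ≈ 1.132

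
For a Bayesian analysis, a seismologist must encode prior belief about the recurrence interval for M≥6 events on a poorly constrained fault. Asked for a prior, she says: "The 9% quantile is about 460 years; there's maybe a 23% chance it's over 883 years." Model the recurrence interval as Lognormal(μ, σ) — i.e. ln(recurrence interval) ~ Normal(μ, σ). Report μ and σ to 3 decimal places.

μ ≈ 6.552, σ ≈ 0.314

If T ~ Lognormal(μ,σ) then ln T ~ Normal(μ,σ), so the p-quantile of ln T is μ + z_p·σ.
ln(460) = 6.131 and ln(883) = 6.783; z_{0.09} = -1.341, z_{0.77} = 0.7388.
σ = (6.783 − 6.131)/(0.7388 − (-1.341)) = 0.314.
μ = 6.131 − (-1.341)·0.314 = 6.552.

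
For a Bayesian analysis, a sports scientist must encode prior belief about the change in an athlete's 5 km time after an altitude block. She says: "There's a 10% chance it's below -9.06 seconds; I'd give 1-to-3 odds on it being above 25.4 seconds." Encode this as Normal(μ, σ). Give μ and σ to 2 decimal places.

For Normal(μ,σ), the p-quantile is μ + z_p·σ. Here z_{0.1} = -1.282, z_{0.75} = 0.6745.
So -9.06 = μ − 1.282σ and 25.4 = μ + 0.6745σ.
Subtracting: σ = (25.4 − -9.06)/(0.6745 − (-1.282)) = 17.62.
Then μ = -9.06 − (-1.282)·17.62 = 13.52.

μ = 13.52, σ = 17.62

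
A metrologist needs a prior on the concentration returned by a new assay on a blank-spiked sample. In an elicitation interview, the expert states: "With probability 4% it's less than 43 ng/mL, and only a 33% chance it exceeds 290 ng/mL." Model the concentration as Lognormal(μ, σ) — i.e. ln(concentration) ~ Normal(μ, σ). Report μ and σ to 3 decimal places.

If T ~ Lognormal(μ,σ) then ln T ~ Normal(μ,σ), so the p-quantile of ln T is μ + z_p·σ.
ln(43) = 3.761 and ln(290) = 5.67; z_{0.04} = -1.751, z_{0.67} = 0.4399.
σ = (5.67 − 3.761)/(0.4399 − (-1.751)) = 0.871.
μ = 3.761 − (-1.751)·0.871 = 5.287.

μ ≈ 5.287, σ ≈ 0.871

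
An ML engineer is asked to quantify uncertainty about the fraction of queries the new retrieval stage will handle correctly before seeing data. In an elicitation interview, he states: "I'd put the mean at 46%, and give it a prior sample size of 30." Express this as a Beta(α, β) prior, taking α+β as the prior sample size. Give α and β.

α = 13.8, β = 16.2

Under the effective-sample-size interpretation, Beta(α, β) has prior mean α/(α+β) and prior sample size α+β.
So α+β = 30 and α/(α+β) = 0.46, giving α = 0.46·30 = 13.8 and β = 30 − 13.8 = 16.2.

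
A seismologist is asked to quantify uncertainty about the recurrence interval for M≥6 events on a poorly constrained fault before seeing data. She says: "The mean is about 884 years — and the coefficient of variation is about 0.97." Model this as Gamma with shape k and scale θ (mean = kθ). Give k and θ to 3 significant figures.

k ≈ 1.06, θ ≈ 832

For Gamma(k, scale θ): mean = kθ, variance = kθ², so CV = 1/√k.
CV = 0.97, hence k = 1/CV² = 1.06.
Then θ = mean/k = 884/1.06 = 832.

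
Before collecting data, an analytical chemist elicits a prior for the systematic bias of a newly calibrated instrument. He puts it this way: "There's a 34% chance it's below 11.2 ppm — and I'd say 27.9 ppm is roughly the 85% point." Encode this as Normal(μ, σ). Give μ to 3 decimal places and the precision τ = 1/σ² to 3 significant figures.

μ = 15.954, τ = 0.00753

The p-quantile of Normal(μ,σ) is μ + z_p·σ, with z_{0.34} = -0.4125 and z_{0.85} = 1.036.
Eliminate σ: μ = (z₂·x₁ − z₁·x₂)/(z₂ − z₁) = (1.036·11.2 − (-0.4125)·27.9)/1.449 = 15.954.
Then σ = (x₂ − x₁)/(z₂ − z₁) = (27.9 − 11.2)/1.449 = 11.526.
Precision τ = 1/σ² = 1/11.53² = 0.00753.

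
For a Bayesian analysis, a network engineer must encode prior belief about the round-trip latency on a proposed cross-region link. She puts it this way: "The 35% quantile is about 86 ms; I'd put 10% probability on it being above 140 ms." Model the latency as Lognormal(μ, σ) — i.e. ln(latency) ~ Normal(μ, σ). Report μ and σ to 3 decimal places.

If T ~ Lognormal(μ,σ) then ln T ~ Normal(μ,σ), so the p-quantile of ln T is μ + z_p·σ.
ln(86) = 4.454 and ln(140) = 4.942; z_{0.35} = -0.3853, z_{0.9} = 1.282.
σ = (4.942 − 4.454)/(1.282 − (-0.3853)) = 0.292.
μ = 4.454 − (-0.3853)·0.292 = 4.567.

μ ≈ 4.567, σ ≈ 0.292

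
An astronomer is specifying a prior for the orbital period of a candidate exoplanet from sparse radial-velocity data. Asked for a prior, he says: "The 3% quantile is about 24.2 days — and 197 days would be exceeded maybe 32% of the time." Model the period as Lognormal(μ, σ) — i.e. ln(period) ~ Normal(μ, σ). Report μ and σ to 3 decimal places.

If T ~ Lognormal(μ,σ) then ln T ~ Normal(μ,σ), so the p-quantile of ln T is μ + z_p·σ.
ln(24.2) = 3.186 and ln(197) = 5.283; z_{0.03} = -1.881, z_{0.68} = 0.4677.
σ = (5.283 − 3.186)/(0.4677 − (-1.881)) = 0.893.
μ = 3.186 − (-1.881)·0.893 = 4.866.

μ ≈ 4.866, σ ≈ 0.893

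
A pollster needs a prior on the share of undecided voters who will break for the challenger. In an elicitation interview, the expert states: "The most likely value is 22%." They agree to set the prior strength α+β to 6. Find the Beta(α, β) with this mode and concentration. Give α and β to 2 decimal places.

α = 1.88, β = 4.12

For α,β > 1 the Beta mode is (α−1)/(α+β−2). With α+β = 6, the mode is (α−1)/4.
Set (α−1)/4 = 0.22 → α = 1 + 0.22·4 = 1.88.
β = 6 − α = 4.12.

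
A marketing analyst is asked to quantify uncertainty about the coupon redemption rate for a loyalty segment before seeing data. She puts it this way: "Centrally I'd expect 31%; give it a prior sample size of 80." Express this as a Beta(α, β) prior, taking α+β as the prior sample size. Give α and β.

Under the effective-sample-size interpretation, Beta(α, β) has prior mean α/(α+β) and prior sample size α+β.
So α+β = 80 and α/(α+β) = 0.31, giving α = 0.31·80 = 24.8 and β = 80 − 24.8 = 55.2.

α = 24.8, β = 55.2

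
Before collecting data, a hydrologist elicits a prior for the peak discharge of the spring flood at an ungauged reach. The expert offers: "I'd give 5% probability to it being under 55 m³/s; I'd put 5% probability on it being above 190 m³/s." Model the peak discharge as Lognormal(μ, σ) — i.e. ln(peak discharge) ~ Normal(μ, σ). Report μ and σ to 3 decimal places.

If T ~ Lognormal(μ,σ) then ln T ~ Normal(μ,σ), so the p-quantile of ln T is μ + z_p·σ.
ln(55) = 4.007 and ln(190) = 5.247; z_{0.05} = -1.645, z_{0.95} = 1.645.
σ = (5.247 − 4.007)/(1.645 − (-1.645)) = 0.377.
μ = 4.007 − (-1.645)·0.377 = 4.627.

μ ≈ 4.627, σ ≈ 0.377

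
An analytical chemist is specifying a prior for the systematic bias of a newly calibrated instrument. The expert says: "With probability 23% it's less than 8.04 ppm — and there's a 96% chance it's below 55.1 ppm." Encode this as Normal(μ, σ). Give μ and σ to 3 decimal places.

The p-quantile of Normal(μ,σ) is μ + z_p·σ, with z_{0.23} = -0.7388 and z_{0.96} = 1.751.
Eliminate σ: μ = (z₂·x₁ − z₁·x₂)/(z₂ − z₁) = (1.751·8.04 − (-0.7388)·55.1)/2.49 = 22.007.
Then σ = (x₂ − x₁)/(z₂ − z₁) = (55.1 − 8.04)/2.49 = 18.903.

μ = 22.007, σ = 18.903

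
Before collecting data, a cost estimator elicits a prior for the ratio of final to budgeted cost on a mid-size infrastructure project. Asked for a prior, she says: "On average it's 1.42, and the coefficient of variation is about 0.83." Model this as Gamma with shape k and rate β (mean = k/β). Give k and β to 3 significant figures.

For Gamma(k, rate β): mean = k/β, variance = k/β², so CV = 1/√k.
CV = 0.83, hence k = 1/CV² = 1.45.
Then β = k/mean = 1.45/1.42 = 1.02.

k ≈ 1.45, β ≈ 1.02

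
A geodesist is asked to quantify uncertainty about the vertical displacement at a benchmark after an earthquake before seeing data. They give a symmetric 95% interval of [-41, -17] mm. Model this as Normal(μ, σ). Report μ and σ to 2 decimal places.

A symmetric 95% interval runs μ ± z·σ with z = 1.96.
Half-width = 12, so σ = 12/1.96 = 6.12.
μ is the interval midpoint, -29.00.

μ = -29.00, σ = 6.12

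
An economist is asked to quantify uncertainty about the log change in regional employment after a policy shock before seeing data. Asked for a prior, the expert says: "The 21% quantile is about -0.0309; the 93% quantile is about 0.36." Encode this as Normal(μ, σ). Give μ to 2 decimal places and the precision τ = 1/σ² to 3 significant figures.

The p-quantile of Normal(μ,σ) is μ + z_p·σ, with z_{0.21} = -0.8064 and z_{0.93} = 1.476.
Eliminate σ: μ = (z₂·x₁ − z₁·x₂)/(z₂ − z₁) = (1.476·-0.0309 − (-0.8064)·0.36)/2.282 = 0.11.
Then σ = (x₂ − x₁)/(z₂ − z₁) = (0.36 − -0.0309)/2.282 = 0.17.
Precision τ = 1/σ² = 1/0.1713² = 34.1.

μ = 0.11, τ = 34.1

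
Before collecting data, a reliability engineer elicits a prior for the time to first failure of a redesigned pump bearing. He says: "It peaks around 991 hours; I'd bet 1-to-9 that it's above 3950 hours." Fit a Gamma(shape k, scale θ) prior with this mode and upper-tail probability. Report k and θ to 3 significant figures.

Gamma(k,θ) with k>1 has mode (k−1)θ, so θ = 991/(k−1).
Need P(X < 3950) = 0.9 with θ tied to k this way. Start at k = 2, θ = 991: P(X<3950) ≈ 0.907.
Too high — lower k to spread out. Iterating converges to k ≈ 1.96.
Then θ = 991/(1.96−1) ≈ 1030.

k ≈ 1.96, θ ≈ 1030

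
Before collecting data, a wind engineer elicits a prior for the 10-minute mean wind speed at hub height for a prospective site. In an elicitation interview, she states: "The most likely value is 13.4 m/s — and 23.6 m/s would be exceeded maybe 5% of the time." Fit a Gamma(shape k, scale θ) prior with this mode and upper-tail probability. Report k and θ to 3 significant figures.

Gamma(k,θ) with k>1 has mode (k−1)θ, so θ = 13.4/(k−1).
Need P(X < 23.6) = 0.95 with θ tied to k this way. Start at k = 2, θ = 13.4: P(X<23.6) ≈ 0.526.
Too low — raise k to concentrate. Iterating converges to k ≈ 9.71.
Then θ = 13.4/(9.71−1) ≈ 1.54.

k ≈ 9.71, θ ≈ 1.54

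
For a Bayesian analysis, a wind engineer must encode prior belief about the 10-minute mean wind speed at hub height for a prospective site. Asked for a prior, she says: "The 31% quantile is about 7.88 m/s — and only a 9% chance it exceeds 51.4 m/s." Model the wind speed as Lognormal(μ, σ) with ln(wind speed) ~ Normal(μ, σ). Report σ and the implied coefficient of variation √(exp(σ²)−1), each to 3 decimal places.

If T ~ Lognormal(μ,σ) then ln T ~ Normal(μ,σ), so the p-quantile of ln T is μ + z_p·σ.
ln(7.88) = 2.064 and ln(51.4) = 3.94; z_{0.31} = -0.4959, z_{0.91} = 1.341.
σ = (3.94 − 2.064)/(1.341 − (-0.4959)) = 1.021.
μ = 2.064 − (-0.4959)·1.021 = 2.571.
CV = √(exp(σ²)−1) = √(exp(1.0426)−1) = 1.355.

σ ≈ 1.021, CV ≈ 1.355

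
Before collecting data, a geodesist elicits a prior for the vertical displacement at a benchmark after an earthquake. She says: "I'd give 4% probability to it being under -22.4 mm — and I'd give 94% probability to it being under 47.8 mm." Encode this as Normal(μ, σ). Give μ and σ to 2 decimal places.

For Normal(μ,σ), the p-quantile is μ + z_p·σ. Here z_{0.04} = -1.751, z_{0.94} = 1.555.
So -22.4 = μ − 1.751σ and 47.8 = μ + 1.555σ.
Subtracting: σ = (47.8 − -22.4)/(1.555 − (-1.751)) = 21.24.
Then μ = -22.4 − (-1.751)·21.24 = 14.78.

μ = 14.78, σ = 21.24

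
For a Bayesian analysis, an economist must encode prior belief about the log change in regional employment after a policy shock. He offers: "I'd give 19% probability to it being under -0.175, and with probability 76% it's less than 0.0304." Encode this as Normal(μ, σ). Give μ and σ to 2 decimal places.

μ = -0.06, σ = 0.13

The p-quantile of Normal(μ,σ) is μ + z_p·σ, with z_{0.19} = -0.8779 and z_{0.76} = 0.7063.
Eliminate σ: μ = (z₂·x₁ − z₁·x₂)/(z₂ − z₁) = (0.7063·-0.175 − (-0.8779)·0.0304)/1.584 = -0.06.
Then σ = (x₂ − x₁)/(z₂ − z₁) = (0.0304 − -0.175)/1.584 = 0.13.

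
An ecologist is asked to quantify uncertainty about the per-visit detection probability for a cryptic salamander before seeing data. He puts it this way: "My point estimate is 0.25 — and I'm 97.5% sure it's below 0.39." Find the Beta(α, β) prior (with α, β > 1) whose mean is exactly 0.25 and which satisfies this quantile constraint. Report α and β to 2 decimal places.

α ≈ 10.45, β ≈ 31.35

With mean 0.25 fixed, write α = 0.25s, β = 0.75s where s = α+β.
Need P(θ < 0.39) = 0.975 under Beta(0.25s, 0.75s). Normal approximation: (q−m)/√(m(1−m)/s) ≈ z_{0.975} = 1.96, so s ≈ 0.25·0.75·(1.96)²/(0.39−0.25)² = 36.7.
At s = 36.7: P(θ<0.39) ≈ 0.967. Adjusting to match 0.975 gives s ≈ 41.80.
So α = 0.25·41.80 ≈ 10.45, β = 0.75·41.80 ≈ 31.35.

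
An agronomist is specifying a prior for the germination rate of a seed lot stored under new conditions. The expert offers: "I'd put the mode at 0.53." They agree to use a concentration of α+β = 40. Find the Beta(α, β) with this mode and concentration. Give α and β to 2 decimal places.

α = 21.14, β = 18.86

For α,β > 1 the Beta mode is (α−1)/(α+β−2). With α+β = 40, the mode is (α−1)/38.
Set (α−1)/38 = 0.53 → α = 1 + 0.53·38 = 21.14.
β = 40 − α = 18.86.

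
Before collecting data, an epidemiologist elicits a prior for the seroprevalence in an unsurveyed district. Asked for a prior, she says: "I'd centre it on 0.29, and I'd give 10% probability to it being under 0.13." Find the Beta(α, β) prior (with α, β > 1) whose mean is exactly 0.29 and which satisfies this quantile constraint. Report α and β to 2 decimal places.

α ≈ 3.25, β ≈ 7.95

With mean 0.29 fixed, write α = 0.29s, β = 0.71s where s = α+β.
Need P(θ < 0.13) = 0.1 under Beta(0.29s, 0.71s). Normal approximation: (q−m)/√(m(1−m)/s) ≈ z_{0.1} = -1.28, so s ≈ 0.29·0.71·(-1.28)²/(0.13−0.29)² = 13.2.
At s = 13.2: P(θ<0.13) ≈ 0.079. Adjusting to match 0.1 gives s ≈ 11.20.
So α = 0.29·11.20 ≈ 3.25, β = 0.71·11.20 ≈ 7.95.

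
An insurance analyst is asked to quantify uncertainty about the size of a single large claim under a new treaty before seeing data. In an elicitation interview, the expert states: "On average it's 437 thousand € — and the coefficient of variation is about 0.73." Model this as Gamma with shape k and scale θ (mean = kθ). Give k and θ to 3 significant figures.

For Gamma(k, scale θ): mean = kθ, variance = kθ², so CV = 1/√k.
CV = 0.73, hence k = 1/CV² = 1.88.
Then θ = mean/k = 437/1.88 = 233.

k ≈ 1.88, θ ≈ 233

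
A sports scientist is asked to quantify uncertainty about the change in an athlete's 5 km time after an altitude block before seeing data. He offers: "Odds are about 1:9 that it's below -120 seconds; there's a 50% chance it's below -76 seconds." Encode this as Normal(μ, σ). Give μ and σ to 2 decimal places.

μ = -76.00, σ = 34.33

For Normal(μ,σ), the p-quantile is μ + z_p·σ. Here z_{0.1} = -1.282, z_{0.5} = 0.
So -120 = μ − 1.282σ and -76 = μ + 0σ.
Subtracting: σ = (-76 − -120)/(0 − (-1.282)) = 34.33.
Then μ = -120 − (-1.282)·34.33 = -76.00.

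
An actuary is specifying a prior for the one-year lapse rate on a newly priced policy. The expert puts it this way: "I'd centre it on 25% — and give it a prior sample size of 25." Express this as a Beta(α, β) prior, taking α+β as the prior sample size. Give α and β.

Under the effective-sample-size interpretation, Beta(α, β) has prior mean α/(α+β) and prior sample size α+β.
So α+β = 25 and α/(α+β) = 0.25, giving α = 0.25·25 = 6.25 and β = 25 − 6.25 = 18.75.

α = 6.25, β = 18.75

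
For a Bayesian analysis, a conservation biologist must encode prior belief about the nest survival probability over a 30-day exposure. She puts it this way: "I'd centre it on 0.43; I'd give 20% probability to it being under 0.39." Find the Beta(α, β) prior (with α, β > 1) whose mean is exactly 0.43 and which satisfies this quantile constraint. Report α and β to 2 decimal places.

With mean 0.43 fixed, write α = 0.43s, β = 0.57s where s = α+β.
Need P(θ < 0.39) = 0.2 under Beta(0.43s, 0.57s). Normal approximation: (q−m)/√(m(1−m)/s) ≈ z_{0.2} = -0.842, so s ≈ 0.43·0.57·(-0.842)²/(0.39−0.43)² = 108.5.
At s = 108.5: P(θ<0.39) ≈ 0.201. Adjusting to match 0.2 gives s ≈ 109.29.
So α = 0.43·109.29 ≈ 47.00, β = 0.57·109.29 ≈ 62.30.

α ≈ 47.00, β ≈ 62.30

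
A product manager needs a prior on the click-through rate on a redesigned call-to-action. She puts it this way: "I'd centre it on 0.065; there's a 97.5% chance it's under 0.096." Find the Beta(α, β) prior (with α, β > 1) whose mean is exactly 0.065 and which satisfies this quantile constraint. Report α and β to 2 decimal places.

With mean 0.065 fixed, write α = 0.065s, β = 0.935s where s = α+β.
Need P(θ < 0.096) = 0.975 under Beta(0.065s, 0.935s). Normal approximation: (q−m)/√(m(1−m)/s) ≈ z_{0.975} = 1.96, so s ≈ 0.065·0.935·(1.96)²/(0.096−0.065)² = 242.9.
At s = 242.9: P(θ<0.096) ≈ 0.964. Adjusting to match 0.975 gives s ≈ 290.55.
So α = 0.065·290.55 ≈ 18.89, β = 0.935·290.55 ≈ 271.67.

α ≈ 18.89, β ≈ 271.67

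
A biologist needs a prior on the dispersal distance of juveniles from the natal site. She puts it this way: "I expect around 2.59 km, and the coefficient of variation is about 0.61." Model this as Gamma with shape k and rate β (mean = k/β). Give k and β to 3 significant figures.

For Gamma(k, rate β): mean = k/β, variance = k/β², so CV = 1/√k.
CV = 0.61, hence k = 1/CV² = 2.69.
Then β = k/mean = 2.69/2.59 = 1.04.

k ≈ 2.69, β ≈ 1.04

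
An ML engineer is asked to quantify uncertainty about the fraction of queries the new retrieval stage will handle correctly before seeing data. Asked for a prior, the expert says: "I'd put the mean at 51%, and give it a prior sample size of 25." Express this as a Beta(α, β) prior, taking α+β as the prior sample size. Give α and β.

α = 12.75, β = 12.25

Under the effective-sample-size interpretation, Beta(α, β) has prior mean α/(α+β) and prior sample size α+β.
So α+β = 25 and α/(α+β) = 0.51, giving α = 0.51·25 = 12.75 and β = 25 − 12.75 = 12.25.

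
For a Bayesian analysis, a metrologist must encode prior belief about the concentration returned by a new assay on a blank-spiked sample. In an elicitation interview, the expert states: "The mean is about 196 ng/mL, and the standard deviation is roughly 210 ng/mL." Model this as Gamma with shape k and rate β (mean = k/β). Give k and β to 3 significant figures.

For Gamma(k, rate β): mean = k/β, variance = k/β², so CV = 1/√k.
CV = SD/mean = 210/196 = 1.071, hence k = 1/CV² = 0.871.
Then β = k/mean = 0.871/196 = 0.00444.

k ≈ 0.871, β ≈ 0.00444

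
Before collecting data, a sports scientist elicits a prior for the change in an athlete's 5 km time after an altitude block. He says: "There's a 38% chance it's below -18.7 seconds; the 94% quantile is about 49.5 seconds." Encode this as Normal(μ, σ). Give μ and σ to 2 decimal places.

μ = -7.50, σ = 36.66

The p-quantile of Normal(μ,σ) is μ + z_p·σ, with z_{0.38} = -0.3055 and z_{0.94} = 1.555.
Eliminate σ: μ = (z₂·x₁ − z₁·x₂)/(z₂ − z₁) = (1.555·-18.7 − (-0.3055)·49.5)/1.86 = -7.50.
Then σ = (x₂ − x₁)/(z₂ − z₁) = (49.5 − -18.7)/1.86 = 36.66.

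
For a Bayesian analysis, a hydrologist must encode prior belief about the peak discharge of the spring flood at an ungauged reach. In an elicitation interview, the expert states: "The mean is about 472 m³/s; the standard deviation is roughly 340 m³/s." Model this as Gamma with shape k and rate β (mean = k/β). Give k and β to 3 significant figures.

k ≈ 1.93, β ≈ 0.00408

For Gamma(k, rate β): mean = k/β, variance = k/β², so CV = 1/√k.
CV = SD/mean = 340/472 = 0.7203, hence k = 1/CV² = 1.93.
Then β = k/mean = 1.93/472 = 0.00408.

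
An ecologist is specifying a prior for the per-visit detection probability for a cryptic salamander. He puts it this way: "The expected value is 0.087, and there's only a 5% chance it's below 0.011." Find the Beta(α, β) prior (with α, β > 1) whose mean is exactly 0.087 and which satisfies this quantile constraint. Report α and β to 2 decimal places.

α ≈ 1.50, β ≈ 15.79

With mean 0.087 fixed, write α = 0.087s, β = 0.913s where s = α+β.
Need P(θ < 0.011) = 0.05 under Beta(0.087s, 0.913s). Normal approximation: (q−m)/√(m(1−m)/s) ≈ z_{0.05} = -1.64, so s ≈ 0.087·0.913·(-1.64)²/(0.011−0.087)² = 37.2.
At s = 37.2: P(θ<0.011) ≈ 0.004. Adjusting to match 0.05 gives s ≈ 17.30.
So α = 0.087·17.30 ≈ 1.50, β = 0.913·17.30 ≈ 15.79.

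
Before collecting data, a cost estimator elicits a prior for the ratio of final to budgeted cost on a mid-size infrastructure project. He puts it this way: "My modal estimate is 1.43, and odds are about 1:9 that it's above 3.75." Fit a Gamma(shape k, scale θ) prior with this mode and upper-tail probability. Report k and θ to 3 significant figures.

Gamma(k,θ) with k>1 has mode (k−1)θ, so θ = 1.43/(k−1).
Need P(X < 3.75) = 0.9 with θ tied to k this way. Start at k = 2, θ = 1.43: P(X<3.75) ≈ 0.737.
Too low — raise k to concentrate. Iterating converges to k ≈ 3.06.
Then θ = 1.43/(3.06−1) ≈ 0.693.

k ≈ 3.06, θ ≈ 0.693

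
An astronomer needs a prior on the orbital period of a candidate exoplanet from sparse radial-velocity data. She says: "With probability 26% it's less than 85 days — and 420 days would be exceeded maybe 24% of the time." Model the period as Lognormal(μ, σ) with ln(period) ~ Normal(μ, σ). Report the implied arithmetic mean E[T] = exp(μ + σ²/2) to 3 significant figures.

E[T] ≈ 367 days

If T ~ Lognormal(μ,σ) then ln T ~ Normal(μ,σ), so the p-quantile of ln T is μ + z_p·σ.
ln(85) = 4.443 and ln(420) = 6.04; z_{0.26} = -0.6433, z_{0.76} = 0.7063.
σ = (6.04 − 4.443)/(0.7063 − (-0.6433)) = 1.184.
μ = 4.443 − (-0.6433)·1.184 = 5.204.
E[T] = exp(μ + σ²/2) = exp(5.204 + 0.7006) = 367 days.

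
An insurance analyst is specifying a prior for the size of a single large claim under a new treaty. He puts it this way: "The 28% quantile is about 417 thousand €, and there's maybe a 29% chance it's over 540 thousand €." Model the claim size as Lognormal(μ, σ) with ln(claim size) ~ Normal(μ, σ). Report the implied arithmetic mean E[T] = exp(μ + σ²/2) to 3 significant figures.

E[T] ≈ 489 thousand €

If T ~ Lognormal(μ,σ) then ln T ~ Normal(μ,σ), so the p-quantile of ln T is μ + z_p·σ.
ln(417) = 6.033 and ln(540) = 6.292; z_{0.28} = -0.5828, z_{0.71} = 0.5534.
σ = (6.292 − 6.033)/(0.5534 − (-0.5828)) = 0.227.
μ = 6.033 − (-0.5828)·0.227 = 6.166.
E[T] = exp(μ + σ²/2) = exp(6.166 + 0.0259) = 489 thousand €.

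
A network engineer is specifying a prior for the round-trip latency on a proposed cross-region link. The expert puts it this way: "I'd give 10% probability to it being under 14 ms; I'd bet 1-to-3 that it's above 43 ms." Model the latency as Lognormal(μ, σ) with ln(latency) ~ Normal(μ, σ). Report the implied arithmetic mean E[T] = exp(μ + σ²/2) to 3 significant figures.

If T ~ Lognormal(μ,σ) then ln T ~ Normal(μ,σ), so the p-quantile of ln T is μ + z_p·σ.
ln(14) = 2.639 and ln(43) = 3.761; z_{0.1} = -1.282, z_{0.75} = 0.6745.
σ = (3.761 − 2.639)/(0.6745 − (-1.282)) = 0.574.
μ = 2.639 − (-1.282)·0.574 = 3.374.
E[T] = exp(μ + σ²/2) = exp(3.374 + 0.1646) = 34.4 ms.

E[T] ≈ 34.4 ms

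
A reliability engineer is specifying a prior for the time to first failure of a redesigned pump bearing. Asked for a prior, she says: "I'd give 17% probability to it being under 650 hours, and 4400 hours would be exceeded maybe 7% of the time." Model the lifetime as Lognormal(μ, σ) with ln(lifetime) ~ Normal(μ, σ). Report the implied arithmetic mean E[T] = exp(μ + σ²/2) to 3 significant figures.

If T ~ Lognormal(μ,σ) then ln T ~ Normal(μ,σ), so the p-quantile of ln T is μ + z_p·σ.
ln(650) = 6.477 and ln(4400) = 8.389; z_{0.17} = -0.9542, z_{0.93} = 1.476.
σ = (8.389 − 6.477)/(1.476 − (-0.9542)) = 0.787.
μ = 6.477 − (-0.9542)·0.787 = 7.228.
E[T] = exp(μ + σ²/2) = exp(7.228 + 0.3097) = 1880 hours.

E[T] ≈ 1880 hours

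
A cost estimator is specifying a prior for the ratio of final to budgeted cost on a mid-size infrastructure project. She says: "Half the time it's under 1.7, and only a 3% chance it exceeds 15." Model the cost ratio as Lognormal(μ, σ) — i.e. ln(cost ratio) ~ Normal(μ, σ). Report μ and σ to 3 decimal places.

μ ≈ 0.531, σ ≈ 1.158

If T ~ Lognormal(μ,σ) then ln T ~ Normal(μ,σ), so the p-quantile of ln T is μ + z_p·σ.
ln(1.7) = 0.5306 and ln(15) = 2.708; z_{0.5} = 0, z_{0.97} = 1.881.
σ = (2.708 − 0.5306)/(1.881 − (0)) = 1.158.
μ = 0.5306 − (0)·1.158 = 0.531.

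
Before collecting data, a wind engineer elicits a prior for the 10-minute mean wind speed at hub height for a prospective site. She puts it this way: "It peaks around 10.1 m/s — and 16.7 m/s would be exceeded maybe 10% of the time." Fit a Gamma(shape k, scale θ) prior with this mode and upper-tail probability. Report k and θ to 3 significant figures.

Gamma(k,θ) with k>1 has mode (k−1)θ, so θ = 10.1/(k−1).
Need P(X < 16.7) = 0.9 with θ tied to k this way. Start at k = 2, θ = 10.1: P(X<16.7) ≈ 0.492.
Too low — raise k to concentrate. Iterating converges to k ≈ 8.46.
Then θ = 10.1/(8.46−1) ≈ 1.35.

k ≈ 8.46, θ ≈ 1.35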